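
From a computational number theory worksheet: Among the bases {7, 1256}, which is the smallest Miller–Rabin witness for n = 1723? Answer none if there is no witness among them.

none

n − 1 = 1722 = 2^1 · 861, so s = 1 and d = 861.
Base 7: x_0 = 7^861 mod 1723 = 1722. x_0 = 1722 ≡ −1, so 7 is not a witness.
Base 1256: x_0 = 1256^861 mod 1723 = 1722. x_0 = 1722 ≡ −1, so 1256 is not a witness.
No listed base is a witness for 1723.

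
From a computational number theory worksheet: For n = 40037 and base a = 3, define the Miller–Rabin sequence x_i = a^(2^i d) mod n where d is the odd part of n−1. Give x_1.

40036

n − 1 = 40036 = 2^2 · 10009, so s = 2 and d = 10009.
x_0 = 3^10009 mod 40037 = 19606.
x_1 = 19606^2 mod 40037 = 40036.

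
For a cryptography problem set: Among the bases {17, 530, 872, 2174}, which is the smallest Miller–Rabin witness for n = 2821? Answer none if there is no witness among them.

none

n − 1 = 2820 = 2^2 · 705, so s = 2 and d = 705.
Base 17: x_0 = 17^705 mod 2821 = 2820. x_0 = 2820 ≡ −1, so 17 is not a witness.
Base 530: x_0 = 530^705 mod 2821 = 2820. x_0 = 2820 ≡ −1, so 530 is not a witness.
Base 872: x_0 = 872^705 mod 2821 = 1. x_0 = 1, so 872 is not a witness.
Base 2174: x_0 = 2174^705 mod 2821 = 1. x_0 = 1, so 2174 is not a witness.
No listed base is a witness for 2821.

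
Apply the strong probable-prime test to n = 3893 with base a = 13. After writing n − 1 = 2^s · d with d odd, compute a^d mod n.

n − 1 = 3892 = 2^2 · 973, so s = 2 and d = 973.
Repeated squaring mod 3893: 13^1 ≡ 13, 13^2 ≡ 169, 13^4 ≡ 1310, 13^8 ≡ 3180, 13^16 ≡ 2279, 13^32 ≡ 579, 13^64 ≡ 443, 13^128 ≡ 1599, 13^256 ≡ 2993, 13^512 ≡ 256.
973 = 512 + 256 + 128 + 64 + 8 + 4 + 1, so 13^973 ≡ 256·2993·1599·443·3180·1310·13 ≡ 3413 (mod 3893).

3413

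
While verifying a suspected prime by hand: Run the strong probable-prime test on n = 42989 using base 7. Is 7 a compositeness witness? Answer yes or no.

no

n − 1 = 42988 = 2^2 · 10747, so s = 2 and d = 10747.
By repeated squaring, 7^10747 ≡ 1 (mod 42989).
x_0 = 7^10747 mod 42989 = 1.
x_0 = 1, so 7 is not a witness.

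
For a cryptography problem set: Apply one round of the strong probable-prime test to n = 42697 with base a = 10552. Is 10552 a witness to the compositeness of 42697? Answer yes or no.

no

n − 1 = 42696 = 2^3 · 5337, so s = 3 and d = 5337.
By repeated squaring, 10552^5337 ≡ 3153 (mod 42697).
x_0 = 10552^5337 mod 42697 = 3153.
x_0 is neither 1 nor 42696, so continue squaring.
x_1 = 3153^2 mod 42697 = 35705.
x_2 = 35705^2 mod 42697 = 42696.
x_2 ≡ −1, so 10552 is not a witness.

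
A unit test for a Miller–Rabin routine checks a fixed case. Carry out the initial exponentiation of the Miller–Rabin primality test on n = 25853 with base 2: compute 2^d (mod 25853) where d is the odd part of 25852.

n − 1 = 25852 = 2^2 · 6463, so s = 2 and d = 6463.
2^6463 mod 25853 = 17981.

17981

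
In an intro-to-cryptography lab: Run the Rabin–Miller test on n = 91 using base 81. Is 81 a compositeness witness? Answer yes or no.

no

n − 1 = 90 = 2^1 · 45, so s = 1 and d = 45.
x_0 = 81^45 mod 91 = 1.
x_0 = 1, so 81 is not a witness.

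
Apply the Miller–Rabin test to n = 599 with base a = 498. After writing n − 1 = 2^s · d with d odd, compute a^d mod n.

n − 1 = 598 = 2^1 · 299, so s = 1 and d = 299.
498^299 mod 599 = 1.

1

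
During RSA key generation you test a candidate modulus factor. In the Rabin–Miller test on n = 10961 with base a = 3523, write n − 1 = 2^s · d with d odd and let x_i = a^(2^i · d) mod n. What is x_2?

1342

n − 1 = 10960 = 2^4 · 685, so s = 4 and d = 685.
Repeated squaring mod 10961: 3523^1 ≡ 3523, 3523^2 ≡ 3677, 3523^4 ≡ 5416, 3523^8 ≡ 1420, 3523^16 ≡ 10537, 3523^32 ≡ 4400, 3523^64 ≡ 2874, 3523^128 ≡ 6243, 3523^256 ≡ 8694, 3523^512 ≡ 9541.
685 = 512 + 128 + 32 + 8 + 4 + 1, so 3523^685 ≡ 9541·6243·4400·1420·5416·3523 ≡ 9309 (mod 10961).
x_0 = 9309.
x_1 = 9309^2 mod 10961 = 10776.
x_2 = 10776^2 mod 10961 = 1342.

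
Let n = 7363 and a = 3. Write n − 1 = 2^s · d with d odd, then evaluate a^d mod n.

n − 1 = 7362 = 2^1 · 3681, so s = 1 and d = 3681.
3^3681 mod 7363 = 5845.

5845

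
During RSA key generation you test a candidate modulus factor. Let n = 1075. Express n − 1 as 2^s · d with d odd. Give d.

537

Halving: 1074 → 537; 537 is odd.
So 1074 = 2^1 · 537.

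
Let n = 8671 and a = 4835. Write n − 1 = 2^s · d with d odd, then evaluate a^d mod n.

7526

n − 1 = 8670 = 2^1 · 4335, so s = 1 and d = 4335.
Repeated squaring mod 8671: 4835^1 ≡ 4835, 4835^2 ≡ 209, 4835^4 ≡ 326, 4835^8 ≡ 2224, 4835^16 ≡ 3706, 4835^32 ≡ 8243, 4835^64 ≡ 1093, 4835^128 ≡ 6722, 4835^256 ≡ 703, 4835^512 ≡ 8633, 4835^1024 ≡ 1444, 4835^2048 ≡ 4096, 4835^4096 ≡ 7502.
4335 = 4096 + 128 + 64 + 32 + 8 + 4 + 2 + 1, so 4835^4335 ≡ 7502·6722·1093·8243·2224·326·209·4835 ≡ 7526 (mod 8671).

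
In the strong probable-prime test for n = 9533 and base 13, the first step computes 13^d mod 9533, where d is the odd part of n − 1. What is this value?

n − 1 = 9532 = 2^2 · 2383, so s = 2 and d = 2383.
By repeated squaring, 13^2383 ≡ 1 (mod 9533).

1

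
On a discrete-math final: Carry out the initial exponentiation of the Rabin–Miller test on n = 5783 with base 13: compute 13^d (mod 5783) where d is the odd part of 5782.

5782

n − 1 = 5782 = 2^1 · 2891, so s = 1 and d = 2891.
13^2891 mod 5783 = 5782.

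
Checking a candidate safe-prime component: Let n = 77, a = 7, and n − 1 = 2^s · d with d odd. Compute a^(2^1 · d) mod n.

n − 1 = 76 = 2^2 · 19, so s = 2 and d = 19.
Repeated squaring mod 77: 7^1 ≡ 7, 7^2 ≡ 49, 7^4 ≡ 14, 7^8 ≡ 42, 7^16 ≡ 70.
19 = 16 + 2 + 1, so 7^19 ≡ 70·49·7 ≡ 63 (mod 77).
x_0 = 63.
x_1 = 63^2 mod 77 = 42.

42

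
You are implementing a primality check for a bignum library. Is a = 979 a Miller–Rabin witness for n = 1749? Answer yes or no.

yes

n − 1 = 1748 = 2^2 · 437, so s = 2 and d = 437.
x_0 = 979^437 mod 1749 = 517.
x_0 is neither 1 nor 1748, so continue squaring.
x_1 = 517^2 mod 1749 = 1441.
Reached i = s−1 = 1 without hitting −1: 979 is a Miller–Rabin witness and 1749 is composite.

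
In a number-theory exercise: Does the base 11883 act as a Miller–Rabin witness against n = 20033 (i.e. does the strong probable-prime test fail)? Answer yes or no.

yes

n − 1 = 20032 = 2^6 · 313, so s = 6 and d = 313.
Repeated squaring mod 20033: 11883^1 ≡ 11883, 11883^2 ≡ 13105, 11883^4 ≡ 18149, 11883^8 ≡ 3615, 11883^16 ≡ 6709, 11883^32 ≡ 16563, 11883^64 ≡ 1067, 11883^128 ≡ 16641, 11883^256 ≡ 6722.
313 = 256 + 32 + 16 + 8 + 1, so 11883^313 ≡ 6722·16563·6709·3615·11883 ≡ 9322 (mod 20033).
x_0 = 11883^313 mod 20033 = 9322.
x_0 is neither 1 nor 20032, so continue squaring.
x_1 = 9322^2 mod 20033 = 16563.
x_2 = 16563^2 mod 20033 = 1067.
x_3 = 1067^2 mod 20033 = 16641.
x_4 = 16641^2 mod 20033 = 6722.
x_5 = 6722^2 mod 20033 = 10869.
Reached i = s−1 = 5 without hitting −1: 11883 is a Miller–Rabin witness and 20033 is composite.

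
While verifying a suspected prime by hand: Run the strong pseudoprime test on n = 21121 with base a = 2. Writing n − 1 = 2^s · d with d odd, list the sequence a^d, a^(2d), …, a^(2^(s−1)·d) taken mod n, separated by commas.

20398, 15825, 20049, 8650, 11918, 21120, 1

n − 1 = 21120 = 2^7 · 165, so s = 7 and d = 165.
x_0 = 2^165 mod 21121 = 20398.
x_1 = 20398^2 mod 21121 = 15825.
x_2 = 15825^2 mod 21121 = 20049.
x_3 = 20049^2 mod 21121 = 8650.
x_4 = 8650^2 mod 21121 = 11918.
x_5 = 11918^2 mod 21121 = 21120.
x_6 = 21120^2 mod 21121 = 1.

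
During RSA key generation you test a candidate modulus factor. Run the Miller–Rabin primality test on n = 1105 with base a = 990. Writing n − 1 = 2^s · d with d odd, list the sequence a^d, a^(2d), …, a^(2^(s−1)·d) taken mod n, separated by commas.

395, 220, 885, 885

n − 1 = 1104 = 2^4 · 69, so s = 4 and d = 69.
x_0 = 990^69 mod 1105 = 395.
x_1 = 395^2 mod 1105 = 220.
x_2 = 220^2 mod 1105 = 885.
x_3 = 885^2 mod 1105 = 885.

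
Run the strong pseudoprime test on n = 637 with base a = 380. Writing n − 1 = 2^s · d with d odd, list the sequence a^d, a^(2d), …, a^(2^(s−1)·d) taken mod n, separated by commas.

n − 1 = 636 = 2^2 · 159, so s = 2 and d = 159.
x_0 = 380^159 mod 637 = 92.
x_1 = 92^2 mod 637 = 183.

92, 183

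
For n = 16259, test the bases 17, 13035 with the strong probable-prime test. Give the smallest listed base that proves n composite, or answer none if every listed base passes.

17

n − 1 = 16258 = 2^1 · 8129, so s = 1 and d = 8129.
Base 17: x_0 = 17^8129 mod 16259 = 1821. x_0 ∉ {1, 16258} and s = 1, so 17 is a Miller–Rabin witness and 16259 is composite.
Base 13035: x_0 = 13035^8129 mod 16259 = 1056. x_0 ∉ {1, 16258} and s = 1, so 13035 is a Miller–Rabin witness and 16259 is composite.
The smallest witness among the given bases is 17.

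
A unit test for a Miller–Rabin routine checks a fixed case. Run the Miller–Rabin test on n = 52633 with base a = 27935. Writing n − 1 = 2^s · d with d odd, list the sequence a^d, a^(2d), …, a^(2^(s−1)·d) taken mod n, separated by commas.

7930, 41098, 1

n − 1 = 52632 = 2^3 · 6579, so s = 3 and d = 6579.
x_0 = 27935^6579 mod 52633 = 7930.
x_1 = 7930^2 mod 52633 = 41098.
x_2 = 41098^2 mod 52633 = 1.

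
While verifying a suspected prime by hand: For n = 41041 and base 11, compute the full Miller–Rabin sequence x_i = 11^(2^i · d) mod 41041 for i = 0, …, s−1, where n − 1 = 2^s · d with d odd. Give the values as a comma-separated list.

4103, 7799, 1639, 18656

n − 1 = 41040 = 2^4 · 2565, so s = 4 and d = 2565.
x_0 = 11^2565 mod 41041 = 4103.
x_1 = 4103^2 mod 41041 = 7799.
x_2 = 7799^2 mod 41041 = 1639.
x_3 = 1639^2 mod 41041 = 18656.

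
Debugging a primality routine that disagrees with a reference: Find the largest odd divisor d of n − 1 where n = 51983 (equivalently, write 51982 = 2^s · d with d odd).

Halving: 51982 → 25991; 25991 is odd.
So 51982 = 2^1 · 25991.

25991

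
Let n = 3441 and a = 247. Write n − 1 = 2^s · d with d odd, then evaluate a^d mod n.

n − 1 = 3440 = 2^4 · 215, so s = 4 and d = 215.
247^215 mod 3441 = 3037.

3037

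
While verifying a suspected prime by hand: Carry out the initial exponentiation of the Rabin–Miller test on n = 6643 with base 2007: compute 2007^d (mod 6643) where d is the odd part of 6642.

4087

n − 1 = 6642 = 2^1 · 3321, so s = 1 and d = 3321.
2007^3321 mod 6643 = 4087.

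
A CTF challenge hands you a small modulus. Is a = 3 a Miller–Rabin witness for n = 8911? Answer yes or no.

n − 1 = 8910 = 2^1 · 4455, so s = 1 and d = 4455.
x_0 = 3^4455 mod 8911 = 8910.
x_0 = 8910 ≡ −1, so 3 is not a witness.

no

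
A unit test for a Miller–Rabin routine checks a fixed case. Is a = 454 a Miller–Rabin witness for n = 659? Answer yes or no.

n − 1 = 658 = 2^1 · 329, so s = 1 and d = 329.
x_0 = 454^329 mod 659 = 1.
x_0 = 1, so 454 is not a witness.

no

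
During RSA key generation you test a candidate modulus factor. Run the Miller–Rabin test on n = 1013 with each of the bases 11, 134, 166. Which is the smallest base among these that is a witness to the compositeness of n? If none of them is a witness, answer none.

none

n − 1 = 1012 = 2^2 · 253, so s = 2 and d = 253.
Base 11: x_0 = 11^253 mod 1013 = 1012. x_0 = 1012 ≡ −1, so 11 is not a witness.
Base 134: x_0 = 134^253 mod 1013 = 1. x_0 = 1, so 134 is not a witness.
Base 166: x_0 = 166^253 mod 1013 = 45. x_0 is neither 1 nor 1012, so continue squaring. x_1 = 45^2 mod 1013 = 1012. x_1 ≡ −1, so 166 is not a witness.
No listed base is a witness for 1013.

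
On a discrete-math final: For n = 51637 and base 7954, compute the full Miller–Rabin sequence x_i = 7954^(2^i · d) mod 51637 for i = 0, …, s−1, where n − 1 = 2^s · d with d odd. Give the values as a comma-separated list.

n − 1 = 51636 = 2^2 · 12909, so s = 2 and d = 12909.
x_0 = 7954^12909 mod 51637 = 14129.
x_1 = 14129^2 mod 51637 = 51636.

14129, 51636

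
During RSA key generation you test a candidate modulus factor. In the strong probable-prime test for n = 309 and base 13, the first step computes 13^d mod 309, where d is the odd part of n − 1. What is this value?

61

n − 1 = 308 = 2^2 · 77, so s = 2 and d = 77.
Repeated squaring mod 309: 13^1 ≡ 13, 13^2 ≡ 169, 13^4 ≡ 133, 13^8 ≡ 76, 13^16 ≡ 214, 13^32 ≡ 64, 13^64 ≡ 79.
77 = 64 + 8 + 4 + 1, so 13^77 ≡ 79·76·133·13 ≡ 61 (mod 309).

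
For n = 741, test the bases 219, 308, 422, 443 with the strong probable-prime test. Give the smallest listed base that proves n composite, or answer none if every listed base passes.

219

n − 1 = 740 = 2^2 · 185, so s = 2 and d = 185.
Base 219: x_0 = 219^185 mod 741 = 345. x_0 is neither 1 nor 740, so continue squaring. x_1 = 345^2 mod 741 = 465. Reached i = s−1 = 1 without hitting −1: 219 is a Miller–Rabin witness and 741 is composite.
Base 308: x_0 = 308^185 mod 741 = 302. x_0 is neither 1 nor 740, so continue squaring. x_1 = 302^2 mod 741 = 61. Reached i = s−1 = 1 without hitting −1: 308 is a Miller–Rabin witness and 741 is composite.
Base 422: x_0 = 422^185 mod 741 = 587. x_0 is neither 1 nor 740, so continue squaring. x_1 = 587^2 mod 741 = 4. Reached i = s−1 = 1 without hitting −1: 422 is a Miller–Rabin witness and 741 is composite.
Base 443: x_0 = 443^185 mod 741 = 404. x_0 is neither 1 nor 740, so continue squaring. x_1 = 404^2 mod 741 = 196. Reached i = s−1 = 1 without hitting −1: 443 is a Miller–Rabin witness and 741 is composite.
The smallest witness among the given bases is 219.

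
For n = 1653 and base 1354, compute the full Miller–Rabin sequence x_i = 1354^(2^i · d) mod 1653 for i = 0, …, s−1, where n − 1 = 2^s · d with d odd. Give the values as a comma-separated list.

175, 871

n − 1 = 1652 = 2^2 · 413, so s = 2 and d = 413.
x_0 = 1354^413 mod 1653 = 175.
x_1 = 175^2 mod 1653 = 871.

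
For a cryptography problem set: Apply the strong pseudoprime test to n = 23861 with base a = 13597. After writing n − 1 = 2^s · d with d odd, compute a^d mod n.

7267

n − 1 = 23860 = 2^2 · 5965, so s = 2 and d = 5965.
Repeated squaring mod 23861: 13597^1 ≡ 13597, 13597^2 ≡ 3381, 13597^4 ≡ 1742, 13597^8 ≡ 4217, 13597^16 ≡ 6644, 13597^32 ≡ 23747, 13597^64 ≡ 12996, 13597^128 ≡ 7858, 13597^256 ≡ 19757, 13597^512 ≡ 20811, 13597^1024 ≡ 20571, 13597^2048 ≡ 15067, 13597^4096 ≡ 935.
5965 = 4096 + 1024 + 512 + 256 + 64 + 8 + 4 + 1, so 13597^5965 ≡ 935·20571·20811·19757·12996·4217·1742·13597 ≡ 7267 (mod 23861).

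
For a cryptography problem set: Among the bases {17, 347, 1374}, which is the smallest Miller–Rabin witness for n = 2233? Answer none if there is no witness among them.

n − 1 = 2232 = 2^3 · 279, so s = 3 and d = 279.
Base 17: x_0 = 17^279 mod 2233 = 244. x_0 is neither 1 nor 2232, so continue squaring. x_1 = 244^2 mod 2233 = 1478. x_2 = 1478^2 mod 2233 = 610. Reached i = s−1 = 2 without hitting −1: 17 is a Miller–Rabin witness and 2233 is composite.
Base 347: x_0 = 347^279 mod 2233 = 57. x_0 is neither 1 nor 2232, so continue squaring. x_1 = 57^2 mod 2233 = 1016. x_2 = 1016^2 mod 2233 = 610. Reached i = s−1 = 2 without hitting −1: 347 is a Miller–Rabin witness and 2233 is composite.
Base 1374: x_0 = 1374^279 mod 2233 = 1429. x_0 is neither 1 nor 2232, so continue squaring. x_1 = 1429^2 mod 2233 = 1079. x_2 = 1079^2 mod 2233 = 848. Reached i = s−1 = 2 without hitting −1: 1374 is a Miller–Rabin witness and 2233 is composite.
The smallest witness among the given bases is 17.

17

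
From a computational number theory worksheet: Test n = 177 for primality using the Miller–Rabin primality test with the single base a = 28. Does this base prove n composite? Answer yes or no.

yes

n − 1 = 176 = 2^4 · 11, so s = 4 and d = 11.
Repeated squaring mod 177: 28^1 ≡ 28, 28^2 ≡ 76, 28^4 ≡ 112, 28^8 ≡ 154.
11 = 8 + 2 + 1, so 28^11 ≡ 154·76·28 ≡ 85 (mod 177).
x_0 = 28^11 mod 177 = 85.
x_0 is neither 1 nor 176, so continue squaring.
x_1 = 85^2 mod 177 = 145.
x_2 = 145^2 mod 177 = 139.
x_3 = 139^2 mod 177 = 28.
Reached i = s−1 = 3 without hitting −1: 28 is a Miller–Rabin witness and 177 is composite.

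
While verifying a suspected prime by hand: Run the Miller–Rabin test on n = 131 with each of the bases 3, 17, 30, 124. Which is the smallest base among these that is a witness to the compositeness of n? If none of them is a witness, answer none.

n − 1 = 130 = 2^1 · 65, so s = 1 and d = 65.
Base 3: x_0 = 3^65 mod 131 = 1. x_0 = 1, so 3 is not a witness.
Base 17: x_0 = 17^65 mod 131 = 130. x_0 = 130 ≡ −1, so 17 is not a witness.
Base 30: x_0 = 30^65 mod 131 = 130. x_0 = 130 ≡ −1, so 30 is not a witness.
Base 124: x_0 = 124^65 mod 131 = 130. x_0 = 130 ≡ −1, so 124 is not a witness.
No listed base is a witness for 131.

none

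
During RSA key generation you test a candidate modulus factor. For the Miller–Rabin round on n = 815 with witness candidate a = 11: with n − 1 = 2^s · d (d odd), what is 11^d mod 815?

531

n − 1 = 814 = 2^1 · 407, so s = 1 and d = 407.
11^407 mod 815 = 531.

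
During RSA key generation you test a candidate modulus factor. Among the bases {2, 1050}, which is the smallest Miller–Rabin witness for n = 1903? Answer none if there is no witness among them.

2

n − 1 = 1902 = 2^1 · 951, so s = 1 and d = 951.
Base 2: x_0 = 2^951 mod 1903 = 1179. x_0 ∉ {1, 1902} and s = 1, so 2 is a Miller–Rabin witness and 1903 is composite.
Base 1050: x_0 = 1050^951 mod 1903 = 115. x_0 ∉ {1, 1902} and s = 1, so 1050 is a Miller–Rabin witness and 1903 is composite.
The smallest witness among the given bases is 2.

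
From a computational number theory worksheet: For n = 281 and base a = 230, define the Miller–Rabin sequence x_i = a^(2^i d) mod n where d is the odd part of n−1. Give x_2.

n − 1 = 280 = 2^3 · 35, so s = 3 and d = 35.
By repeated squaring, 230^35 ≡ 192 (mod 281).
x_0 = 192.
x_1 = 192^2 mod 281 = 53.
x_2 = 53^2 mod 281 = 280.

280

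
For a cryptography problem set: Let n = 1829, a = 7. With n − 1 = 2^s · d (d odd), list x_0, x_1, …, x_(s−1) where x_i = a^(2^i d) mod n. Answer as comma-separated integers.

n − 1 = 1828 = 2^2 · 457, so s = 2 and d = 457.
x_0 = 7^457 mod 1829 = 989.
x_1 = 989^2 mod 1829 = 1435.

989, 1435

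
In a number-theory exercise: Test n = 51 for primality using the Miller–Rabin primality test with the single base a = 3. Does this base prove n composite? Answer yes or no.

n − 1 = 50 = 2^1 · 25, so s = 1 and d = 25.
x_0 = 3^25 mod 51 = 48.
x_0 ∉ {1, 50} and s = 1, so 3 is a Miller–Rabin witness and 51 is composite.

yes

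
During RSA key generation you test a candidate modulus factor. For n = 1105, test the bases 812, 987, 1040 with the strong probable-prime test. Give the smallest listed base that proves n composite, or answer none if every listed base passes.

987

n − 1 = 1104 = 2^4 · 69, so s = 4 and d = 69.
Base 812: x_0 = 812^69 mod 1105 = 642. x_0 is neither 1 nor 1104, so continue squaring. x_1 = 642^2 mod 1105 = 1104. x_1 ≡ −1, so 812 is not a witness.
Base 987: x_0 = 987^69 mod 1105 = 987. x_0 is neither 1 nor 1104, so continue squaring. x_1 = 987^2 mod 1105 = 664. x_2 = 664^2 mod 1105 = 1. x_2 = 1 but x_1 ≠ ±1, a nontrivial square root of 1 — 987 is a witness and 1105 is composite.
Base 1040: x_0 = 1040^69 mod 1105 = 260. x_0 is neither 1 nor 1104, so continue squaring. x_1 = 260^2 mod 1105 = 195. x_2 = 195^2 mod 1105 = 455. x_3 = 455^2 mod 1105 = 390. Reached i = s−1 = 3 without hitting −1: 1040 is a Miller–Rabin witness and 1105 is composite.
The smallest witness among the given bases is 987.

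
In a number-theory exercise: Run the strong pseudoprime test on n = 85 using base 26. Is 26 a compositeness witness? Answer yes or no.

yes

n − 1 = 84 = 2^2 · 21, so s = 2 and d = 21.
x_0 = 26^21 mod 85 = 76.
x_0 is neither 1 nor 84, so continue squaring.
x_1 = 76^2 mod 85 = 81.
Reached i = s−1 = 1 without hitting −1: 26 is a Miller–Rabin witness and 85 is composite.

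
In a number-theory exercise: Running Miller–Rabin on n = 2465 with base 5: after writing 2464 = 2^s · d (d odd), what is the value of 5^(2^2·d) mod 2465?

30

n − 1 = 2464 = 2^5 · 77, so s = 5 and d = 77.
x_0 = 5^77 mod 2465 = 2145.
x_1 = 2145^2 mod 2465 = 1335.
x_2 = 1335^2 mod 2465 = 30.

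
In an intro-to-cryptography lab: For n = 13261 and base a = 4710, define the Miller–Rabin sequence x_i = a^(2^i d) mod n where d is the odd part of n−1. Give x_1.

10104

n − 1 = 13260 = 2^2 · 3315, so s = 2 and d = 3315.
By repeated squaring, 4710^3315 ≡ 905 (mod 13261).
x_0 = 905.
x_1 = 905^2 mod 13261 = 10104.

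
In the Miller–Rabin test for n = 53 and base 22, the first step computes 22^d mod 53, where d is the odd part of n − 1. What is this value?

n − 1 = 52 = 2^2 · 13, so s = 2 and d = 13.
By repeated squaring, 22^13 ≡ 23 (mod 53).

23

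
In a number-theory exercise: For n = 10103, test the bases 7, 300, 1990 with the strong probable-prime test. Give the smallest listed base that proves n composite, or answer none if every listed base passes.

n − 1 = 10102 = 2^1 · 5051, so s = 1 and d = 5051.
Base 7: x_0 = 7^5051 mod 10103 = 10102. x_0 = 10102 ≡ −1, so 7 is not a witness.
Base 300: x_0 = 300^5051 mod 10103 = 1. x_0 = 1, so 300 is not a witness.
Base 1990: x_0 = 1990^5051 mod 10103 = 10102. x_0 = 10102 ≡ −1, so 1990 is not a witness.
No listed base is a witness for 10103.

none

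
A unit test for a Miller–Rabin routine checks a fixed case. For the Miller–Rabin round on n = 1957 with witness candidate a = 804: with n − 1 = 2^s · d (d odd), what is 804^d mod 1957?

1109

n − 1 = 1956 = 2^2 · 489, so s = 2 and d = 489.
Repeated squaring mod 1957: 804^1 ≡ 804, 804^2 ≡ 606, 804^4 ≡ 1277, 804^8 ≡ 548, 804^16 ≡ 883, 804^32 ≡ 803, 804^64 ≡ 956, 804^128 ≡ 17, 804^256 ≡ 289.
489 = 256 + 128 + 64 + 32 + 8 + 1, so 804^489 ≡ 289·17·956·803·548·804 ≡ 1109 (mod 1957).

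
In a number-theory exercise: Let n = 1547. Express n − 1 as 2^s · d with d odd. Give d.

Halving: 1546 → 773; 773 is odd.
So 1546 = 2^1 · 773.

773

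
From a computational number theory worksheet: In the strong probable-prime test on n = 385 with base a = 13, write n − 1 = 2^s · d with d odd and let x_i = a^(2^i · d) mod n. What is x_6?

n − 1 = 384 = 2^7 · 3, so s = 7 and d = 3.
x_0 = 13^3 mod 385 = 272.
x_1 = 272^2 mod 385 = 64.
x_2 = 64^2 mod 385 = 246.
x_3 = 246^2 mod 385 = 71.
x_4 = 71^2 mod 385 = 36.
x_5 = 36^2 mod 385 = 141.
x_6 = 141^2 mod 385 = 246.

246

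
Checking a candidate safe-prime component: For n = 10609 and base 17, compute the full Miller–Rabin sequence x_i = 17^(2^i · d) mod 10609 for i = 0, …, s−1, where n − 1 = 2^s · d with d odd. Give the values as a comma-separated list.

6387, 2164, 4327, 8653

n − 1 = 10608 = 2^4 · 663, so s = 4 and d = 663.
x_0 = 17^663 mod 10609 = 6387.
x_1 = 6387^2 mod 10609 = 2164.
x_2 = 2164^2 mod 10609 = 4327.
x_3 = 4327^2 mod 10609 = 8653.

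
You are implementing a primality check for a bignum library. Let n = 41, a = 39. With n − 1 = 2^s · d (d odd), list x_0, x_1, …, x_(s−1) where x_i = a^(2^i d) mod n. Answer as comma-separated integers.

n − 1 = 40 = 2^3 · 5, so s = 3 and d = 5.
x_0 = 39^5 mod 41 = 9.
x_1 = 9^2 mod 41 = 40.
x_2 = 40^2 mod 41 = 1.

9, 40, 1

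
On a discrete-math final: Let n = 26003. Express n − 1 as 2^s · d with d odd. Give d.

13001

Halving: 26002 → 13001; 13001 is odd.
So 26002 = 2^1 · 13001.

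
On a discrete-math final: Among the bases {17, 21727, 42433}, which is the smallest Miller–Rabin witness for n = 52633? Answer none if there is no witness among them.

17

n − 1 = 52632 = 2^3 · 6579, so s = 3 and d = 6579.
Base 17: x_0 = 17^6579 mod 52633 = 825. x_0 is neither 1 nor 52632, so continue squaring. x_1 = 825^2 mod 52633 = 49029. x_2 = 49029^2 mod 52633 = 41098. Reached i = s−1 = 2 without hitting −1: 17 is a Miller–Rabin witness and 52633 is composite.
Base 21727: x_0 = 21727^6579 mod 52633 = 29665. x_0 is neither 1 nor 52632, so continue squaring. x_1 = 29665^2 mod 52633 = 41098. x_2 = 41098^2 mod 52633 = 1. x_2 = 1 but x_1 ≠ ±1, a nontrivial square root of 1 — 21727 is a witness and 52633 is composite.
Base 42433: x_0 = 42433^6579 mod 52633 = 10198. x_0 is neither 1 nor 52632, so continue squaring. x_1 = 10198^2 mod 52633 = 49029. x_2 = 49029^2 mod 52633 = 41098. Reached i = s−1 = 2 without hitting −1: 42433 is a Miller–Rabin witness and 52633 is composite.
The smallest witness among the given bases is 17.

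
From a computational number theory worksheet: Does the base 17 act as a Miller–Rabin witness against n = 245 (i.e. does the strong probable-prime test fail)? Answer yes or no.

n − 1 = 244 = 2^2 · 61, so s = 2 and d = 61.
x_0 = 17^61 mod 245 = 157.
x_0 is neither 1 nor 244, so continue squaring.
x_1 = 157^2 mod 245 = 149.
Reached i = s−1 = 1 without hitting −1: 17 is a Miller–Rabin witness and 245 is composite.

yes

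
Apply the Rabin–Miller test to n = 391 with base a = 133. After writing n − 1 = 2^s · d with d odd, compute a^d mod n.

177

n − 1 = 390 = 2^1 · 195, so s = 1 and d = 195.
133^195 mod 391 = 177.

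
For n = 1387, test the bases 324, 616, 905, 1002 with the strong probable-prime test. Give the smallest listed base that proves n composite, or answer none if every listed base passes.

n − 1 = 1386 = 2^1 · 693, so s = 1 and d = 693.
Base 324: x_0 = 324^693 mod 1387 = 1. x_0 = 1, so 324 is not a witness.
Base 616: x_0 = 616^693 mod 1387 = 512. x_0 ∉ {1, 1386} and s = 1, so 616 is a Miller–Rabin witness and 1387 is composite.
Base 905: x_0 = 905^693 mod 1387 = 1044. x_0 ∉ {1, 1386} and s = 1, so 905 is a Miller–Rabin witness and 1387 is composite.
Base 1002: x_0 = 1002^693 mod 1387 = 740. x_0 ∉ {1, 1386} and s = 1, so 1002 is a Miller–Rabin witness and 1387 is composite.
The smallest witness among the given bases is 616.

616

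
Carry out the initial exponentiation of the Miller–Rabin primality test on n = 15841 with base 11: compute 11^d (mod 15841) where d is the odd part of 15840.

8989

n − 1 = 15840 = 2^5 · 495, so s = 5 and d = 495.
By repeated squaring, 11^495 ≡ 8989 (mod 15841).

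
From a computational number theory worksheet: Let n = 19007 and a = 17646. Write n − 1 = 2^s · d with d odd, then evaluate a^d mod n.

n − 1 = 19006 = 2^1 · 9503, so s = 1 and d = 9503.
Repeated squaring mod 19007: 17646^1 ≡ 17646, 17646^2 ≡ 8642, 17646^4 ≡ 5661, 17646^8 ≡ 1119, 17646^16 ≡ 16706, 17646^32 ≡ 10655, 17646^64 ≡ 214, 17646^128 ≡ 7782, 17646^256 ≡ 3222, 17646^512 ≡ 3462, 17646^1024 ≡ 11034, 17646^2048 ≡ 9321, 17646^4096 ≡ 44, 17646^8192 ≡ 1936.
9503 = 8192 + 1024 + 256 + 16 + 8 + 4 + 2 + 1, so 17646^9503 ≡ 1936·11034·3222·16706·1119·5661·8642·17646 ≡ 12502 (mod 19007).

12502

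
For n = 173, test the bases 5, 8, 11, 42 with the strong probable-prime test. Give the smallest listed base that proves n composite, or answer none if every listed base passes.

none

n − 1 = 172 = 2^2 · 43, so s = 2 and d = 43.
Base 5: x_0 = 5^43 mod 173 = 93. x_0 is neither 1 nor 172, so continue squaring. x_1 = 93^2 mod 173 = 172. x_1 ≡ −1, so 5 is not a witness.
Base 8: x_0 = 8^43 mod 173 = 93. x_0 is neither 1 nor 172, so continue squaring. x_1 = 93^2 mod 173 = 172. x_1 ≡ −1, so 8 is not a witness.
Base 11: x_0 = 11^43 mod 173 = 93. x_0 is neither 1 nor 172, so continue squaring. x_1 = 93^2 mod 173 = 172. x_1 ≡ −1, so 11 is not a witness.
Base 42: x_0 = 42^43 mod 173 = 93. x_0 is neither 1 nor 172, so continue squaring. x_1 = 93^2 mod 173 = 172. x_1 ≡ −1, so 42 is not a witness.
No listed base is a witness for 173.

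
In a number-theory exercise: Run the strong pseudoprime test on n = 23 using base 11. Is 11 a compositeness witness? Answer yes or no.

n − 1 = 22 = 2^1 · 11, so s = 1 and d = 11.
x_0 = 11^11 mod 23 = 22.
x_0 = 22 ≡ −1, so 11 is not a witness.

no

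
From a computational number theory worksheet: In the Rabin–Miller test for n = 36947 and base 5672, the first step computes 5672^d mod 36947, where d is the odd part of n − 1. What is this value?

1

n − 1 = 36946 = 2^1 · 18473, so s = 1 and d = 18473.
Repeated squaring mod 36947: 5672^1 ≡ 5672, 5672^2 ≡ 27694, 5672^4 ≡ 11810, 5672^8 ≡ 1175, 5672^16 ≡ 13586, 5672^32 ≡ 29131, 5672^64 ≡ 16465, 5672^128 ≡ 16086, 5672^256 ≡ 19555, 5672^512 ≡ 33522, 5672^1024 ≡ 18426, 5672^2048 ≡ 11493, 5672^4096 ≡ 3524, 5672^8192 ≡ 4384, 5672^16384 ≡ 7016.
18473 = 16384 + 2048 + 32 + 8 + 1, so 5672^18473 ≡ 7016·11493·29131·1175·5672 ≡ 1 (mod 36947).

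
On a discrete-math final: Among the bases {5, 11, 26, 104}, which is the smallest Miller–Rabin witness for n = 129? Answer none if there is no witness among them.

5

n − 1 = 128 = 2^7 · 1, so s = 7 and d = 1.
Base 5: x_0 = 5^1 mod 129 = 5. x_0 is neither 1 nor 128, so continue squaring. x_1 = 5^2 mod 129 = 25. x_2 = 25^2 mod 129 = 109. x_3 = 109^2 mod 129 = 13. x_4 = 13^2 mod 129 = 40. x_5 = 40^2 mod 129 = 52. x_6 = 52^2 mod 129 = 124. Reached i = s−1 = 6 without hitting −1: 5 is a Miller–Rabin witness and 129 is composite.
Base 11: x_0 = 11^1 mod 129 = 11. x_0 is neither 1 nor 128, so continue squaring. x_1 = 11^2 mod 129 = 121. x_2 = 121^2 mod 129 = 64. x_3 = 64^2 mod 129 = 97. x_4 = 97^2 mod 129 = 121. x_5 = 121^2 mod 129 = 64. x_6 = 64^2 mod 129 = 97. Reached i = s−1 = 6 without hitting −1: 11 is a Miller–Rabin witness and 129 is composite.
Base 26: x_0 = 26^1 mod 129 = 26. x_0 is neither 1 nor 128, so continue squaring. x_1 = 26^2 mod 129 = 31. x_2 = 31^2 mod 129 = 58. x_3 = 58^2 mod 129 = 10. x_4 = 10^2 mod 129 = 100. x_5 = 100^2 mod 129 = 67. x_6 = 67^2 mod 129 = 103. Reached i = s−1 = 6 without hitting −1: 26 is a Miller–Rabin witness and 129 is composite.
Base 104: x_0 = 104^1 mod 129 = 104. x_0 is neither 1 nor 128, so continue squaring. x_1 = 104^2 mod 129 = 109. x_2 = 109^2 mod 129 = 13. x_3 = 13^2 mod 129 = 40. x_4 = 40^2 mod 129 = 52. x_5 = 52^2 mod 129 = 124. x_6 = 124^2 mod 129 = 25. Reached i = s−1 = 6 without hitting −1: 104 is a Miller–Rabin witness and 129 is composite.
The smallest witness among the given bases is 5.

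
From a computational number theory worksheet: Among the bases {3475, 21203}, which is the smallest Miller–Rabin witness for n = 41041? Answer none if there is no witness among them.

21203

n − 1 = 41040 = 2^4 · 2565, so s = 4 and d = 2565.
Base 3475: x_0 = 3475^2565 mod 41041 = 41040. x_0 = 41040 ≡ −1, so 3475 is not a witness.
Base 21203: x_0 = 21203^2565 mod 41041 = 22659. x_0 is neither 1 nor 41040, so continue squaring. x_1 = 22659^2 mod 41041 = 7371. x_2 = 7371^2 mod 41041 = 34398. x_3 = 34398^2 mod 41041 = 10374. Reached i = s−1 = 3 without hitting −1: 21203 is a Miller–Rabin witness and 41041 is composite.
The smallest witness among the given bases is 21203.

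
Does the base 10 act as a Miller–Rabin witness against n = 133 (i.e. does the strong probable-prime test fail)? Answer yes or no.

yes

n − 1 = 132 = 2^2 · 33, so s = 2 and d = 33.
x_0 = 10^33 mod 133 = 27.
x_0 is neither 1 nor 132, so continue squaring.
x_1 = 27^2 mod 133 = 64.
Reached i = s−1 = 1 without hitting −1: 10 is a Miller–Rabin witness and 133 is composite.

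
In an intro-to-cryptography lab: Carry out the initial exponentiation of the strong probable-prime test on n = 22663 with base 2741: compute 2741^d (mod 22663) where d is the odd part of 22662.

n − 1 = 22662 = 2^1 · 11331, so s = 1 and d = 11331.
Repeated squaring mod 22663: 2741^1 ≡ 2741, 2741^2 ≡ 11628, 2741^4 ≡ 2926, 2741^8 ≡ 17525, 2741^16 ≡ 19312, 2741^32 ≡ 11016, 2741^64 ≡ 14554, 2741^128 ≡ 10518, 2741^256 ≡ 10221, 2741^512 ≡ 15074, 2741^1024 ≡ 6238, 2741^2048 ≡ 273, 2741^4096 ≡ 6540, 2741^8192 ≡ 6519.
11331 = 8192 + 2048 + 1024 + 64 + 2 + 1, so 2741^11331 ≡ 6519·273·6238·14554·11628·2741 ≡ 4227 (mod 22663).

4227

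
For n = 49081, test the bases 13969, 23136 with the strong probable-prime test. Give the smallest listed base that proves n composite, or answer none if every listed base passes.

none

n − 1 = 49080 = 2^3 · 6135, so s = 3 and d = 6135.
Base 13969: x_0 = 13969^6135 mod 49081 = 8662. x_0 is neither 1 nor 49080, so continue squaring. x_1 = 8662^2 mod 49081 = 34476. x_2 = 34476^2 mod 49081 = 49080. x_2 ≡ −1, so 13969 is not a witness.
Base 23136: x_0 = 23136^6135 mod 49081 = 1. x_0 = 1, so 23136 is not a witness.
No listed base is a witness for 49081.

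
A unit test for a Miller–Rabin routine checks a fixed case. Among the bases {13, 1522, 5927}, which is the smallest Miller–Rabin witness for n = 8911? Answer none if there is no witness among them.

none

n − 1 = 8910 = 2^1 · 4455, so s = 1 and d = 4455.
Base 13: x_0 = 13^4455 mod 8911 = 8910. x_0 = 8910 ≡ −1, so 13 is not a witness.
Base 1522: x_0 = 1522^4455 mod 8911 = 8910. x_0 = 8910 ≡ −1, so 1522 is not a witness.
Base 5927: x_0 = 5927^4455 mod 8911 = 8910. x_0 = 8910 ≡ −1, so 5927 is not a witness.
No listed base is a witness for 8911.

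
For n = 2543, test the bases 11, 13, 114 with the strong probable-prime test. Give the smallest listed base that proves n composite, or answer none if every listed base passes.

n − 1 = 2542 = 2^1 · 1271, so s = 1 and d = 1271.
Base 11: x_0 = 11^1271 mod 2543 = 1. x_0 = 1, so 11 is not a witness.
Base 13: x_0 = 13^1271 mod 2543 = 2542. x_0 = 2542 ≡ −1, so 13 is not a witness.
Base 114: x_0 = 114^1271 mod 2543 = 2542. x_0 = 2542 ≡ −1, so 114 is not a witness.
No listed base is a witness for 2543.

none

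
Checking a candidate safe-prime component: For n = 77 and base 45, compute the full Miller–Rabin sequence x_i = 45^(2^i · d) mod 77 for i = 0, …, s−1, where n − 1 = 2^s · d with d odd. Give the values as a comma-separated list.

n − 1 = 76 = 2^2 · 19, so s = 2 and d = 19.
x_0 = 45^19 mod 77 = 45.
x_1 = 45^2 mod 77 = 23.

45, 23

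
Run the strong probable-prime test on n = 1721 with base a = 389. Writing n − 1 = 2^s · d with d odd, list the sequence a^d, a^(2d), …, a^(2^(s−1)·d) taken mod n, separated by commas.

n − 1 = 1720 = 2^3 · 215, so s = 3 and d = 215.
x_0 = 389^215 mod 1721 = 408.
x_1 = 408^2 mod 1721 = 1248.
x_2 = 1248^2 mod 1721 = 1720.

408, 1248, 1720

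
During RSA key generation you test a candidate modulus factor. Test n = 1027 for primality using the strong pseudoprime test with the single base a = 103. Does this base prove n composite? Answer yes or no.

no

n − 1 = 1026 = 2^1 · 513, so s = 1 and d = 513.
x_0 = 103^513 mod 1027 = 1026.
x_0 = 1026 ≡ −1, so 103 is not a witness.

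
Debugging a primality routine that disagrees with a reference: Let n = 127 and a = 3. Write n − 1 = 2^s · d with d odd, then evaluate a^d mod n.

n − 1 = 126 = 2^1 · 63, so s = 1 and d = 63.
By repeated squaring, 3^63 ≡ 126 (mod 127).

126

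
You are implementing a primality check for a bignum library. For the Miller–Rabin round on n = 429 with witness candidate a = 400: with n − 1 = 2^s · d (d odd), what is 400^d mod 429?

n − 1 = 428 = 2^2 · 107, so s = 2 and d = 107.
By repeated squaring, 400^107 ≡ 82 (mod 429).

82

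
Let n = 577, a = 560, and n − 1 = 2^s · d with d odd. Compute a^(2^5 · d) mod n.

1

n − 1 = 576 = 2^6 · 9, so s = 6 and d = 9.
x_0 = 560^9 mod 577 = 35.
x_1 = 35^2 mod 577 = 71.
x_2 = 71^2 mod 577 = 425.
x_3 = 425^2 mod 577 = 24.
x_4 = 24^2 mod 577 = 576.
x_5 = 576^2 mod 577 = 1.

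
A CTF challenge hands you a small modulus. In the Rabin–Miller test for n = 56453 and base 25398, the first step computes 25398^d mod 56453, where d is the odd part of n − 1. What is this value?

n − 1 = 56452 = 2^2 · 14113, so s = 2 and d = 14113.
Repeated squaring mod 56453: 25398^1 ≡ 25398, 25398^2 ≡ 26426, 25398^4 ≡ 9866, 25398^8 ≡ 12984, 25398^16 ≡ 15598, 25398^32 ≡ 41627, 25398^64 ≡ 38747, 25398^128 ≡ 18927, 25398^256 ≡ 37044, 25398^512 ≡ 54865, 25398^1024 ≡ 37812, 25398^2048 ≡ 18666, 25398^4096 ≡ 48093, 25398^8192 ≡ 786.
14113 = 8192 + 4096 + 1024 + 512 + 256 + 32 + 1, so 25398^14113 ≡ 786·48093·37812·54865·37044·41627·25398 ≡ 56452 (mod 56453).

56452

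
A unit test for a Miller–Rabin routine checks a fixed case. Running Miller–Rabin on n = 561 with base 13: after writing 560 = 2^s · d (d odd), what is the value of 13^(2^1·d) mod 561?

67

n − 1 = 560 = 2^4 · 35, so s = 4 and d = 35.
Repeated squaring mod 561: 13^1 ≡ 13, 13^2 ≡ 169, 13^4 ≡ 511, 13^8 ≡ 256, 13^16 ≡ 460, 13^32 ≡ 103.
35 = 32 + 2 + 1, so 13^35 ≡ 103·169·13 ≡ 208 (mod 561).
x_0 = 208.
x_1 = 208^2 mod 561 = 67.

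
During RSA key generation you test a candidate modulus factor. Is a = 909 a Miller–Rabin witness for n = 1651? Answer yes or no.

no

n − 1 = 1650 = 2^1 · 825, so s = 1 and d = 825.
Repeated squaring mod 1651: 909^1 ≡ 909, 909^2 ≡ 781, 909^4 ≡ 742, 909^8 ≡ 781, 909^16 ≡ 742, 909^32 ≡ 781, 909^64 ≡ 742, 909^128 ≡ 781, 909^256 ≡ 742, 909^512 ≡ 781.
825 = 512 + 256 + 32 + 16 + 8 + 1, so 909^825 ≡ 781·742·781·742·781·909 ≡ 1650 (mod 1651).
x_0 = 909^825 mod 1651 = 1650.
x_0 = 1650 ≡ −1, so 909 is not a witness.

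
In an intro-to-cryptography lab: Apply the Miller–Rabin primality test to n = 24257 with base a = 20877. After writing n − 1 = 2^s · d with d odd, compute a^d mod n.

21639

n − 1 = 24256 = 2^6 · 379, so s = 6 and d = 379.
20877^379 mod 24257 = 21639.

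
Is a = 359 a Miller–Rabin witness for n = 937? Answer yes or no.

no

n − 1 = 936 = 2^3 · 117, so s = 3 and d = 117.
By repeated squaring, 359^117 ≡ 1 (mod 937).
x_0 = 359^117 mod 937 = 1.
x_0 = 1, so 359 is not a witness.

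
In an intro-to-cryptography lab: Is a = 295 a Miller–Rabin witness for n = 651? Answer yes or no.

no

n − 1 = 650 = 2^1 · 325, so s = 1 and d = 325.
x_0 = 295^325 mod 651 = 1.
x_0 = 1, so 295 is not a witness.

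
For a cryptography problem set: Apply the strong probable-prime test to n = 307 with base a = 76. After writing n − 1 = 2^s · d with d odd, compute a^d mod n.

n − 1 = 306 = 2^1 · 153, so s = 1 and d = 153.
Repeated squaring mod 307: 76^1 ≡ 76, 76^2 ≡ 250, 76^4 ≡ 179, 76^8 ≡ 113, 76^16 ≡ 182, 76^32 ≡ 275, 76^64 ≡ 103, 76^128 ≡ 171.
153 = 128 + 16 + 8 + 1, so 76^153 ≡ 171·182·113·76 ≡ 1 (mod 307).

1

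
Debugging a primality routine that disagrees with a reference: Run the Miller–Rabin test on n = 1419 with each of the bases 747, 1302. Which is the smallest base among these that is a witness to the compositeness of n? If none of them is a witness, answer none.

747

n − 1 = 1418 = 2^1 · 709, so s = 1 and d = 709.
Base 747: x_0 = 747^709 mod 1419 = 1374. x_0 ∉ {1, 1418} and s = 1, so 747 is a Miller–Rabin witness and 1419 is composite.
Base 1302: x_0 = 1302^709 mod 1419 = 234. x_0 ∉ {1, 1418} and s = 1, so 1302 is a Miller–Rabin witness and 1419 is composite.
The smallest witness among the given bases is 747.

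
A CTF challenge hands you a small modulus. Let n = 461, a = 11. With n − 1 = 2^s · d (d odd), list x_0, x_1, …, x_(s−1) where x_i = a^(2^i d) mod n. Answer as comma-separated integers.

48, 460

n − 1 = 460 = 2^2 · 115, so s = 2 and d = 115.
x_0 = 11^115 mod 461 = 48.
x_1 = 48^2 mod 461 = 460.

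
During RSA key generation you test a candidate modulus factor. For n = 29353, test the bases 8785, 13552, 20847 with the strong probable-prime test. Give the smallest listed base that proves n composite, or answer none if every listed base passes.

n − 1 = 29352 = 2^3 · 3669, so s = 3 and d = 3669.
Base 8785: x_0 = 8785^3669 mod 29353 = 12497. x_0 is neither 1 nor 29352, so continue squaring. x_1 = 12497^2 mod 29353 = 17049. x_2 = 17049^2 mod 29353 = 14995. Reached i = s−1 = 2 without hitting −1: 8785 is a Miller–Rabin witness and 29353 is composite.
Base 13552: x_0 = 13552^3669 mod 29353 = 4111. x_0 is neither 1 nor 29352, so continue squaring. x_1 = 4111^2 mod 29353 = 22346. x_2 = 22346^2 mod 29353 = 19833. Reached i = s−1 = 2 without hitting −1: 13552 is a Miller–Rabin witness and 29353 is composite.
Base 20847: x_0 = 20847^3669 mod 29353 = 9772. x_0 is neither 1 nor 29352, so continue squaring. x_1 = 9772^2 mod 29353 = 6675. x_2 = 6675^2 mod 29353 = 27124. Reached i = s−1 = 2 without hitting −1: 20847 is a Miller–Rabin witness and 29353 is composite.
The smallest witness among the given bases is 8785.

8785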